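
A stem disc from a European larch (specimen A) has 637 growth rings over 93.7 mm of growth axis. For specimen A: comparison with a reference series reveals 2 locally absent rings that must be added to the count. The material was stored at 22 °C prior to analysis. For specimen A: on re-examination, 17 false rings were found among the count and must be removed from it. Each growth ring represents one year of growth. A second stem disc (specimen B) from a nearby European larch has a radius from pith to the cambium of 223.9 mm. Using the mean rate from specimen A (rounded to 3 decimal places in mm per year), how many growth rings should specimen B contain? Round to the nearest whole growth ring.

1483 growth rings

Specimen A: adjusted count: 637 − 17 + 2 = 622 growth rings.
A: Extension rate ≈ 93.7 / 622 = 0.151 mm/year.
Specimen B: 223.9 mm / 0.151 mm per year = 1482.78 years ≈ 1483 growth rings.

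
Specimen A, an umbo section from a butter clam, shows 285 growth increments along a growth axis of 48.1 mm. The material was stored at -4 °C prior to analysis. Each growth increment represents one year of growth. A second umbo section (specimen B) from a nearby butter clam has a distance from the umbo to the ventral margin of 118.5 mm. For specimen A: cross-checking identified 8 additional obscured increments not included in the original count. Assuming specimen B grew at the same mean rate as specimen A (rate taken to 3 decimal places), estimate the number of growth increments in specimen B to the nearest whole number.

723 growth increments

Specimen A: adjusted count: 285 + 8 = 293 growth increments.
A: Mean rate = 48.1 mm / 293 years ≈ 0.164 mm per year.
For B, 118.5 / 0.164 = 722.56 years ≈ 723 growth increments.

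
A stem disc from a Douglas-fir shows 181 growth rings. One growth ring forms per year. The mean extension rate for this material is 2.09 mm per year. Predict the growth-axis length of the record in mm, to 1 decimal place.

181 years of growth are recorded.
181 years at 2.09 mm/year gives 2.09 × 181 = 378.3 mm.

378.3 mm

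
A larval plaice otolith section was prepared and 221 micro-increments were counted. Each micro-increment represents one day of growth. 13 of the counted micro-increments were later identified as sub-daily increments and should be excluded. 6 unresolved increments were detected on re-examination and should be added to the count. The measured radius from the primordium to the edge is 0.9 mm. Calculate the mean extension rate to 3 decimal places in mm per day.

After corrections the count is 221 − 13 + 6 = 214 micro-increments.
0.9 mm over 214 days gives 0.9 / 214 ≈ 0.004 mm per day.

0.004 mm per day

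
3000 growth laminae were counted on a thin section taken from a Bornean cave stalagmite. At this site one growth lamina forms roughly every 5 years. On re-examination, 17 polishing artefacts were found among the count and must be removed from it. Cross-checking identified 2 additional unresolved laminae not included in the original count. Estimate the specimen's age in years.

Adjusted count: 3000 − 17 + 2 = 2985 growth laminae.
Multiplying by 5 years per growth lamina: 2985 × 5 = 14925 years.

14925 years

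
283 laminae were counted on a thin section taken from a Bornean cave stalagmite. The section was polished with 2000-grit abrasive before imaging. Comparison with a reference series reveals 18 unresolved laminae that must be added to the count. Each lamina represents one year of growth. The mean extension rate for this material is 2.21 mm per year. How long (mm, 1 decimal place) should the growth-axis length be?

Correcting the raw count gives 283 + 18 = 301 true laminae.
301 years at 2.21 mm/year gives 2.21 × 301 = 665.2 mm.

665.2 mm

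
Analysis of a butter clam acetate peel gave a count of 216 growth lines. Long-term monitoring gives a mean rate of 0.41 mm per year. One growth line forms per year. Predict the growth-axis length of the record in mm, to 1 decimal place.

The record spans 216 years at 0.41 mm per year.
Predicted length = 0.41 mm/year × 216 years = 88.6 mm.

88.6 mm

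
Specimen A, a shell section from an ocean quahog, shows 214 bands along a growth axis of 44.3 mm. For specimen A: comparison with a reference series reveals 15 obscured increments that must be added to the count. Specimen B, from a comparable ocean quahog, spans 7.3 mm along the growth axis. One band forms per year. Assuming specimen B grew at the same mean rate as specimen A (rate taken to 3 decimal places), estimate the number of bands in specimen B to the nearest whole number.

Specimen A: after corrections the count is 214 + 15 = 229 bands.
A: Mean rate = 44.3 mm / 229 years ≈ 0.193 mm per year.
Specimen B: 7.3 mm / 0.193 mm per year = 37.82 years ≈ 38 bands.

38 bands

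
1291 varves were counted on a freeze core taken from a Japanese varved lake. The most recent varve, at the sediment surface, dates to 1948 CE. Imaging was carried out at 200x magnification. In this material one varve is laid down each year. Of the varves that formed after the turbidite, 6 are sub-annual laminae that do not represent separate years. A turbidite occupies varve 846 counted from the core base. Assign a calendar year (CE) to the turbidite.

1291 − 846 = 445 varves lie beyond the turbidite toward the sediment surface.
Excluding 6 false varves: 445 − 6 = 439.
The varve at the sediment surface is 1948 CE, so the turbidite dates to 1948 − 439 = 1509 CE.

1509 CE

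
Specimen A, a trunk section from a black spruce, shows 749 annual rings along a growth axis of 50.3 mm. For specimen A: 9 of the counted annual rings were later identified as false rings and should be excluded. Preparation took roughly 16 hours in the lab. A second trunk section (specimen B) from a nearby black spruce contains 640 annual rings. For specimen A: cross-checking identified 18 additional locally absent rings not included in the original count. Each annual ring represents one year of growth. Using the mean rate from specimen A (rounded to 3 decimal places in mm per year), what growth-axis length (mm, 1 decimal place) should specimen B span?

Specimen A: adjusted count: 749 − 9 + 18 = 758 annual rings.
A: 50.3 mm over 758 years gives 50.3 / 758 ≈ 0.066 mm/year.
For B, 0.066 mm/year × 640 years = 42.2 mm.

42.2 mm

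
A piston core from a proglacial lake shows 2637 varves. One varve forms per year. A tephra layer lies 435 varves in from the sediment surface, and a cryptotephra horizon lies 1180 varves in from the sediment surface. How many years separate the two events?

745 yr

Separation: 1180 − 435 = 745 varves.
One varve per year makes the interval 745 years.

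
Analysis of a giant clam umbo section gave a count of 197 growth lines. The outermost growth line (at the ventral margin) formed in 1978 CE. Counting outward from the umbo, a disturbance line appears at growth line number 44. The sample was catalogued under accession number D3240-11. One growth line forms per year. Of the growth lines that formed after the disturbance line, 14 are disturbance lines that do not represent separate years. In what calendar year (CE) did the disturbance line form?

1839 CE

Between growth line 44 and the ventral margin there are 197 − 44 = 153 growth lines.
Removing the 14 false growth lines leaves 153 − 14 = 139 true growth lines beyond the disturbance line.
Counting back 139 years from 1978 CE places the disturbance line in 1978 − 139 = 1839 CE.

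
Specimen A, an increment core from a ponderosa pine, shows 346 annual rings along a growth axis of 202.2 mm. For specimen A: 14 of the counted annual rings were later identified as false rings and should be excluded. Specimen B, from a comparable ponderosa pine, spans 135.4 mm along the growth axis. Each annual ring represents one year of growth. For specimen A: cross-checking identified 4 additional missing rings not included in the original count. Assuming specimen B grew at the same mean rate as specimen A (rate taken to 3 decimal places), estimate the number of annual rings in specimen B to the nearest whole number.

225 annual rings

Specimen A: correcting the raw count gives 346 − 14 + 4 = 336 true annual rings.
A: Extension rate ≈ 202.2 / 336 = 0.602 mm/year.
For B, 135.4 / 0.602 = 224.92 years ≈ 225 annual rings.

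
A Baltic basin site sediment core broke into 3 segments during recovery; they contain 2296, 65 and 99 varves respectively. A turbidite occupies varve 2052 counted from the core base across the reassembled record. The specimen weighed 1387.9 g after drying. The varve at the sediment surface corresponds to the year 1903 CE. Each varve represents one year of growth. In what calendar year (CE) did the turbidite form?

Total varves = 2296 + 65 + 99 = 2460.
The turbidite sits at varve 2052 from the core base, so 2460 − 2052 = 408 varves formed after it.
1903 − 408 = 1495 CE.

1495 CE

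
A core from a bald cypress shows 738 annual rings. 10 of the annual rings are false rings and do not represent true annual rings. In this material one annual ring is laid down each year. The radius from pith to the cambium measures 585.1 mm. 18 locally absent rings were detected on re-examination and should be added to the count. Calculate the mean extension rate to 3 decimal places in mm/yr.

After corrections the count is 738 − 10 + 18 = 746 annual rings.
585.1 mm over 746 years gives 585.1 / 746 ≈ 0.784 mm/yr.

0.784 mm/yr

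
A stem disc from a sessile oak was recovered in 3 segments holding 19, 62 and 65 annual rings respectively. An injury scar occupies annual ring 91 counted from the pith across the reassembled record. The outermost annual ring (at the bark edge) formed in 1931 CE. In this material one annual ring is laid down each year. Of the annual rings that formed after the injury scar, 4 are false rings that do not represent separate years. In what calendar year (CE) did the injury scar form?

1880 CE

Total annual rings = 19 + 62 + 65 = 146.
146 − 91 = 55 annual rings lie beyond the injury scar toward the bark edge.
55 − 4 false = 51 true annual rings after the injury scar.
Counting back 51 years from 1931 CE places the injury scar in 1931 − 51 = 1880 CE.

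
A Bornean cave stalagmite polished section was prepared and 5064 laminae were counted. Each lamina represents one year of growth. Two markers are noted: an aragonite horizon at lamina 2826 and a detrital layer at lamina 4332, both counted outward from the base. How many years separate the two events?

4332 − 2826 = 1506 laminae lie between the two events.
At one lamina per year, 1506 years elapsed between them.

1506 years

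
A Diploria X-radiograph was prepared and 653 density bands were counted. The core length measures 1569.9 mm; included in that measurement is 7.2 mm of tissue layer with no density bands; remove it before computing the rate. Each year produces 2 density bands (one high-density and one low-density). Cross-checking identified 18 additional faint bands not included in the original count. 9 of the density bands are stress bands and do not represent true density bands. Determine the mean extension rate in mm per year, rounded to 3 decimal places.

Adjusted count: 653 − 9 + 18 = 662 density bands.
Dividing by 2 density bands per year: 662 / 2 = 331 years.
Net length = 1569.9 − 7.2 = 1562.7 mm.
Extension rate ≈ 1562.7 / 331 = 4.721 mm per year.

4.721 mm per year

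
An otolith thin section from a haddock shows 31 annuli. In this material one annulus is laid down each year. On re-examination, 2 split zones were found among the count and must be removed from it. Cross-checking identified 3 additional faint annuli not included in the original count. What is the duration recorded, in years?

32 yr

True annulus count = 31 − 2 + 3 = 32.
At one annulus per year, that is 32 years.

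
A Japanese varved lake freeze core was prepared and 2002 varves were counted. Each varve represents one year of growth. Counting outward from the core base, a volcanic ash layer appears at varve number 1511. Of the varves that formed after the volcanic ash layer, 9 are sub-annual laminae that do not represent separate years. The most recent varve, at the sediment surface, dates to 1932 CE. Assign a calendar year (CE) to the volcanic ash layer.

Between varve 1511 and the sediment surface there are 2002 − 1511 = 491 varves.
Excluding 9 false varves: 491 − 9 = 482.
The varve at the sediment surface is 1932 CE, so the volcanic ash layer dates to 1932 − 482 = 1450 CE.

1450 CE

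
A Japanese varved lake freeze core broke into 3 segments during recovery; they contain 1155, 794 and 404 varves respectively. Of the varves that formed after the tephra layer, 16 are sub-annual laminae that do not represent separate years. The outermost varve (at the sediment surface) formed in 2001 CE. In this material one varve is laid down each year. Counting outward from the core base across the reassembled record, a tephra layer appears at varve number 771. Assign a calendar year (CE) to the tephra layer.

435 CE

Total varves = 1155 + 794 + 404 = 2353.
The tephra layer sits at varve 771 from the core base, so 2353 − 771 = 1582 varves formed after it.
Excluding 16 false varves: 1582 − 16 = 1566.
2001 − 1566 = 435 CE.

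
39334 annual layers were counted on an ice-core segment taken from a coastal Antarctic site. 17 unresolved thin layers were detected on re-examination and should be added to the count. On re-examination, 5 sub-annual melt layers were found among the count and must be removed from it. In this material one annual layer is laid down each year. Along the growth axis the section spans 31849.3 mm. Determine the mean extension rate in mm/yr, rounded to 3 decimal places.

0.809 mm/yr

After corrections the count is 39334 − 5 + 17 = 39346 annual layers.
Mean rate = 31849.3 mm / 39346 years ≈ 0.809 mm/yr.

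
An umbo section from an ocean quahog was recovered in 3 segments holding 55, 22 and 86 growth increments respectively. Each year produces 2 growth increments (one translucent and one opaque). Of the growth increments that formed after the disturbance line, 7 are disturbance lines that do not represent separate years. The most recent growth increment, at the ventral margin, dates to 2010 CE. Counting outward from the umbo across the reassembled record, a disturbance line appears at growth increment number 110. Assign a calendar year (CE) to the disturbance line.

Total growth increments = 55 + 22 + 86 = 163.
The disturbance line sits at growth increment 110 from the umbo, so 163 − 110 = 53 growth increments formed after it.
53 − 7 false = 46 true growth increments after the disturbance line.
46 growth increments at 2 per year is 46 / 2 = 23 years.
The growth increment at the ventral margin is 2010 CE, so the disturbance line dates to 2010 − 23 = 1987 CE.

1987 CE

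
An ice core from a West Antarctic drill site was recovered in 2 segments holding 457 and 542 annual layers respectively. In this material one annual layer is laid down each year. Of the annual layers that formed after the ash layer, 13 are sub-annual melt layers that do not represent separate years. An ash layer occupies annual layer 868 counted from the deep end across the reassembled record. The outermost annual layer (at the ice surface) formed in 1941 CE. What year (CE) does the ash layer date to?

1823 CE

Total annual layers = 457 + 542 = 999.
Between annual layer 868 and the ice surface there are 999 − 868 = 131 annual layers.
Excluding 13 false annual layers: 131 − 13 = 118.
Counting back 118 years from 1941 CE places the ash layer in 1941 − 118 = 1823 CE.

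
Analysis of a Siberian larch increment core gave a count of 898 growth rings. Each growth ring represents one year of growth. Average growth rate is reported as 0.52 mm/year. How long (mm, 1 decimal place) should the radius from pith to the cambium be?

The record spans 898 years at 0.52 mm per year.
898 years at 0.52 mm/year gives 0.52 × 898 = 467.0 mm.

467.0 mm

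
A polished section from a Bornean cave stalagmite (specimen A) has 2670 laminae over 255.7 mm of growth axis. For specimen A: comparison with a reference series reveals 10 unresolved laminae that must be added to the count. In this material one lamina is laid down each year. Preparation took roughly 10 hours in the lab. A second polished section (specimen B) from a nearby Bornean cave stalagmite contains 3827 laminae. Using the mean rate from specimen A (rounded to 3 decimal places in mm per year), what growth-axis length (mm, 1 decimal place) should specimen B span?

363.6 mm

Specimen A: adjusted count: 2670 + 10 = 2680 laminae.
A: Extension rate ≈ 255.7 / 2680 = 0.095 mm per year.
Length of B = 0.095 × 3827 = 363.6 mm.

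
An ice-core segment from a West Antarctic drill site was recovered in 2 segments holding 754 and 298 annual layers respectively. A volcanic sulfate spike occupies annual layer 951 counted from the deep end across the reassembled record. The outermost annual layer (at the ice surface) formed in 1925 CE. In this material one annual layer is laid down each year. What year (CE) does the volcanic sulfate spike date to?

Total annual layers = 754 + 298 = 1052.
1052 − 951 = 101 annual layers lie beyond the volcanic sulfate spike toward the ice surface.
Counting back 101 years from 1925 CE places the volcanic sulfate spike in 1925 − 101 = 1824 CE.

1824 CE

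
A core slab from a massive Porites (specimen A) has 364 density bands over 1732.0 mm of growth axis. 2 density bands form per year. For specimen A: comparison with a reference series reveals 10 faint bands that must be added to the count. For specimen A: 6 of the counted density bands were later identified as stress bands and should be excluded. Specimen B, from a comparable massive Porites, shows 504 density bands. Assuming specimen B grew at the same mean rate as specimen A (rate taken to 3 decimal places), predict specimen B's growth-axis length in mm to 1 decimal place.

2372.1 mm

Specimen A: after corrections the count is 364 − 6 + 10 = 368 density bands.
Specimen A: 368 density bands at 2 per year is 368 / 2 = 184 years.
A: Mean rate = 1732.0 mm / 184 years ≈ 9.413 mm/yr.
Specimen B: with 2 density bands per year, 504 / 2 = 252 years. Length of B = 9.413 × 252 = 2372.1 mm.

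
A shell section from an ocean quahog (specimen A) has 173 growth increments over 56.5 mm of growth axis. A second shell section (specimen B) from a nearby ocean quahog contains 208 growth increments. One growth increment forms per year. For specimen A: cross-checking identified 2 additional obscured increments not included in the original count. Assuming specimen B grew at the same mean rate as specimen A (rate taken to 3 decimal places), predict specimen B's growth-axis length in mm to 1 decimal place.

67.2 mm

Specimen A: true growth increment count = 173 + 2 = 175.
A: Mean rate = 56.5 mm / 175 years ≈ 0.323 mm/yr.
Length of B = 0.323 × 208 = 67.2 mm.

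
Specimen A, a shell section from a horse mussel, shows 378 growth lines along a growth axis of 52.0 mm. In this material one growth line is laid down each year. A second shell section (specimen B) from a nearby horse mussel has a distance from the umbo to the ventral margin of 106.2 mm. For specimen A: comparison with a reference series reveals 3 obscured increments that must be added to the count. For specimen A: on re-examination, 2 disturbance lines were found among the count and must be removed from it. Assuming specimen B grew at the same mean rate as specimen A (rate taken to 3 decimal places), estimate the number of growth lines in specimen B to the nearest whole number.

775 growth lines

Specimen A: adjusted count: 378 − 2 + 3 = 379 growth lines.
A: Extension rate ≈ 52.0 / 379 = 0.137 mm/yr.
For B, 106.2 / 0.137 = 775.18 years ≈ 775 growth lines.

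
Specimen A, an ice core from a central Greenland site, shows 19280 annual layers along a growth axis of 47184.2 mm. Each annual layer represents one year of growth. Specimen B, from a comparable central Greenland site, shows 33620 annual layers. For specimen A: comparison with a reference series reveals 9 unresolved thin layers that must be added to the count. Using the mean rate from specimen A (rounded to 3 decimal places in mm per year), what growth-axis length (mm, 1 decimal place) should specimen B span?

Specimen A: adjusted count: 19280 + 9 = 19289 annual layers.
A: 47184.2 mm over 19289 years gives 47184.2 / 19289 ≈ 2.446 mm per year.
For B, 2.446 mm/year × 33620 years = 82234.5 mm.

82234.5 mm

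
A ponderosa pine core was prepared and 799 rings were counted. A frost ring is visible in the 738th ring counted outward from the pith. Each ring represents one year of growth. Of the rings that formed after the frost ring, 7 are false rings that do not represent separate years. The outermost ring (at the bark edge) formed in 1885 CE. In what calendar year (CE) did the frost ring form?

1831 CE

The frost ring sits at ring 738 from the pith, so 799 − 738 = 61 rings formed after it.
Removing the 7 false rings leaves 61 − 7 = 54 true rings beyond the frost ring.
Counting back 54 years from 1885 CE places the frost ring in 1885 − 54 = 1831 CE.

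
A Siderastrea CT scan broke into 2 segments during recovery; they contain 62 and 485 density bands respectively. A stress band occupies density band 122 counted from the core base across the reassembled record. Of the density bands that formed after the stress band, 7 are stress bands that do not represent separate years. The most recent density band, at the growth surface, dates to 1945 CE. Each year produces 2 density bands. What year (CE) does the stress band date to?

1736 CE

Total density bands = 62 + 485 = 547.
The stress band sits at density band 122 from the core base, so 547 − 122 = 425 density bands formed after it.
425 − 7 false = 418 true density bands after the stress band.
418 density bands at 2 per year is 418 / 2 = 209 years.
The density band at the growth surface is 1945 CE, so the stress band dates to 1945 − 209 = 1736 CE.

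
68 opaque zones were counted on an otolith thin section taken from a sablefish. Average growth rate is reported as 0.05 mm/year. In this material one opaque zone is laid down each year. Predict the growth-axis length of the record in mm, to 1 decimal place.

68 years of growth are recorded.
Predicted length = 0.05 mm/year × 68 years = 3.4 mm.

3.4 mm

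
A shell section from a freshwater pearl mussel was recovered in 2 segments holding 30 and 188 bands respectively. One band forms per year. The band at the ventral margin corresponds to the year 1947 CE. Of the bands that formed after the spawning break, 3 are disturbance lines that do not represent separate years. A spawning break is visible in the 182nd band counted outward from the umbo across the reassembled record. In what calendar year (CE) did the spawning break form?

1914 CE

Total bands = 30 + 188 = 218.
218 − 182 = 36 bands lie beyond the spawning break toward the ventral margin.
Excluding 3 false bands: 36 − 3 = 33.
Counting back 33 years from 1947 CE places the spawning break in 1947 − 33 = 1914 CE.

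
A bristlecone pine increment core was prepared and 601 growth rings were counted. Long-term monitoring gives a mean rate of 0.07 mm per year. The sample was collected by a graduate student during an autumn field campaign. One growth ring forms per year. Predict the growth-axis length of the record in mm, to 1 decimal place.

42.1 mm

The record spans 601 years at 0.07 mm per year.
Predicted length = 0.07 mm/year × 601 years = 42.1 mm.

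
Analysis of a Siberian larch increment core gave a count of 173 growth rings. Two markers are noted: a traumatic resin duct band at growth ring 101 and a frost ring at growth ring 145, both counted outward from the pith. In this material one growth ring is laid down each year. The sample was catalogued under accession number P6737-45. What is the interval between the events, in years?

Separation: 145 − 101 = 44 growth rings.
That is 44 years at one growth ring per year.

44 years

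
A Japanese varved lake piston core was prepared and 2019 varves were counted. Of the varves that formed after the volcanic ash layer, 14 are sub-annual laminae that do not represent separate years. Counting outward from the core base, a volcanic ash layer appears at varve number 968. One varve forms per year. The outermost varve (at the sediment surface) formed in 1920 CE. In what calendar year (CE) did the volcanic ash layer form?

Between varve 968 and the sediment surface there are 2019 − 968 = 1051 varves.
1051 − 14 false = 1037 true varves after the volcanic ash layer.
Counting back 1037 years from 1920 CE places the volcanic ash layer in 1920 − 1037 = 883 CE.

883 CE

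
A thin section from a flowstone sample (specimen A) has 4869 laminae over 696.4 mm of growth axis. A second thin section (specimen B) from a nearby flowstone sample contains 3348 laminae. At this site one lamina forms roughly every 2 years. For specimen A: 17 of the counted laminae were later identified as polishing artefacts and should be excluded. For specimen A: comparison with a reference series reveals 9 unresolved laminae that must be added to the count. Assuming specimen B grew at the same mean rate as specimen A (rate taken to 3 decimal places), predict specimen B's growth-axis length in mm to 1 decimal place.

Specimen A: adjusted count: 4869 − 17 + 9 = 4861 laminae.
Specimen A: multiplying by 2 years per lamina: 4861 × 2 = 9722 years.
A: Extension rate ≈ 696.4 / 9722 = 0.072 mm/yr.
Specimen B: multiplying by 2 years per lamina: 3348 × 2 = 6696 years. For B, 0.072 mm/year × 6696 years = 482.1 mm.

482.1 mm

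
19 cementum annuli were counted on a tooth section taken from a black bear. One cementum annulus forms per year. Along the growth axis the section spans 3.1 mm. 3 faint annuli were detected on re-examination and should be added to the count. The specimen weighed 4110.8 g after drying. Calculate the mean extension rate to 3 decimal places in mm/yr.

0.141 mm/yr

Correcting the raw count gives 19 + 3 = 22 true cementum annuli.
Extension rate ≈ 3.1 / 22 = 0.141 mm/yr.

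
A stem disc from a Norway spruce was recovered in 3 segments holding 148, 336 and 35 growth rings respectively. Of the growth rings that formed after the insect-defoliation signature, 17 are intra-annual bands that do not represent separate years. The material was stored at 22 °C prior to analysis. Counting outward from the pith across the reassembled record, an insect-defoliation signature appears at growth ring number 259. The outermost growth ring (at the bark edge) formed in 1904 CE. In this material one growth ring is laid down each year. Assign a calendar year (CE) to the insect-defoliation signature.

1661 CE

Total growth rings = 148 + 336 + 35 = 519.
Between growth ring 259 and the bark edge there are 519 − 259 = 260 growth rings.
Removing the 17 false growth rings leaves 260 − 17 = 243 true growth rings beyond the insect-defoliation signature.
Counting back 243 years from 1904 CE places the insect-defoliation signature in 1904 − 243 = 1661 CE.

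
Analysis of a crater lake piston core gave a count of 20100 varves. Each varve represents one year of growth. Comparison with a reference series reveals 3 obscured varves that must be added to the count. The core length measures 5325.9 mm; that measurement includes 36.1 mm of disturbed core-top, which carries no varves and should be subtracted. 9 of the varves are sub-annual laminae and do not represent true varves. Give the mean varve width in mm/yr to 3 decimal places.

After corrections the count is 20100 − 9 + 3 = 20094 varves.
The growth record spans 5325.9 − 36.1 = 5289.8 mm.
Extension rate ≈ 5289.8 / 20094 = 0.263 mm/yr.

0.263 mm/yr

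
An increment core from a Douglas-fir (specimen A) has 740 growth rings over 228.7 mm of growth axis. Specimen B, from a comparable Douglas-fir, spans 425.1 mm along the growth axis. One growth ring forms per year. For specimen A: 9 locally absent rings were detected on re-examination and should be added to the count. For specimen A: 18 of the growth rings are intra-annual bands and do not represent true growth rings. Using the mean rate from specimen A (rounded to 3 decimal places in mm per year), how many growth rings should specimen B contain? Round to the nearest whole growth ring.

1358 growth rings

Specimen A: correcting the raw count gives 740 − 18 + 9 = 731 true growth rings.
A: 228.7 mm over 731 years gives 228.7 / 731 ≈ 0.313 mm per year.
B spans 425.1 / 0.313 = 1358.15 years ≈ 1358 growth rings.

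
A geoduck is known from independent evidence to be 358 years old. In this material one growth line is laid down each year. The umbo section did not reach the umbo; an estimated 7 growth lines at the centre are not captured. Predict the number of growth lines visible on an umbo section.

One growth line per year gives 358 growth lines over 358 years.
Subtracting the 7 growth lines not captured gives 358 − 7 = 351 growth lines in the record.

351 growth lines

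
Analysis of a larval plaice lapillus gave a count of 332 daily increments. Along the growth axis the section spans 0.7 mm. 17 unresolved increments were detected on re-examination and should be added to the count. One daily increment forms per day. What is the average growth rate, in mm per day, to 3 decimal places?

True daily increment count = 332 + 17 = 349.
0.7 mm over 349 days gives 0.7 / 349 ≈ 0.002 mm per day.

0.002 mm per day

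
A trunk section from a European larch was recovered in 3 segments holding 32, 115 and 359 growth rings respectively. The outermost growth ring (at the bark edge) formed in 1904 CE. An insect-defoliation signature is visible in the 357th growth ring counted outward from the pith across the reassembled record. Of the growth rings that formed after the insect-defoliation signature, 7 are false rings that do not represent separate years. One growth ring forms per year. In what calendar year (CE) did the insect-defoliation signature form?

Total growth rings = 32 + 115 + 359 = 506.
506 − 357 = 149 growth rings lie beyond the insect-defoliation signature toward the bark edge.
Excluding 7 false growth rings: 149 − 7 = 142.
Counting back 142 years from 1904 CE places the insect-defoliation signature in 1904 − 142 = 1762 CE.

1762 CE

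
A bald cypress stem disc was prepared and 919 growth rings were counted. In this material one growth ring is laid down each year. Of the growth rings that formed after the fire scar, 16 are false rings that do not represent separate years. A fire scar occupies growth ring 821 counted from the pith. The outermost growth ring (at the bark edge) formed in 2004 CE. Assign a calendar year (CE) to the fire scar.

1922 CE

The fire scar sits at growth ring 821 from the pith, so 919 − 821 = 98 growth rings formed after it.
Removing the 16 false growth rings leaves 98 − 16 = 82 true growth rings beyond the fire scar.
2004 − 82 = 1922 CE.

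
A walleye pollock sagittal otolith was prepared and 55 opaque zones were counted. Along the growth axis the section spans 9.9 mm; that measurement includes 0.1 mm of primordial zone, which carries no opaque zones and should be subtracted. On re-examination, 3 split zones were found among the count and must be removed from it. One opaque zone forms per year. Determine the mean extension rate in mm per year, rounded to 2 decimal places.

0.19 mm per year

Correcting the raw count gives 55 − 3 = 52 true opaque zones.
The growth record spans 9.9 − 0.1 = 9.8 mm.
9.8 mm over 52 years gives 9.8 / 52 ≈ 0.19 mm per year.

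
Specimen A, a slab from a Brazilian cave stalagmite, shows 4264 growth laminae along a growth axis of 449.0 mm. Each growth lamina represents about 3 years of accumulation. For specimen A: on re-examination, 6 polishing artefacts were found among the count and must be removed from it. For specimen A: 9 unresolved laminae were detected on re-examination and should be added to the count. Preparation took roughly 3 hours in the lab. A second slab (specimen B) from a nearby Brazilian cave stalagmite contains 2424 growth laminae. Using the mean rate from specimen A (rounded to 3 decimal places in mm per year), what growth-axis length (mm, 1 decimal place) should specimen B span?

Specimen A: adjusted count: 4264 − 6 + 9 = 4267 growth laminae.
Specimen A: 4267 growth laminae at 3 years each span 4267 × 3 = 12801 years.
A: 449.0 mm over 12801 years gives 449.0 / 12801 ≈ 0.035 mm/yr.
Specimen B: 2424 growth laminae at 3 years each span 2424 × 3 = 7272 years. For B, 0.035 mm/year × 7272 years = 254.5 mm.

254.5 mm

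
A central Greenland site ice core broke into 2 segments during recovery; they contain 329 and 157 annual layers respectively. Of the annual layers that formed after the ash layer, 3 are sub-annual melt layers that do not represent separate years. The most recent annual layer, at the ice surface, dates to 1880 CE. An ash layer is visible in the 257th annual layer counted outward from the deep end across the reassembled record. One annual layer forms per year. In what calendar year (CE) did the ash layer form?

Total annual layers = 329 + 157 = 486.
The ash layer sits at annual layer 257 from the deep end, so 486 − 257 = 229 annual layers formed after it.
229 − 3 false = 226 true annual layers after the ash layer.
1880 − 226 = 1654 CE.

1654 CE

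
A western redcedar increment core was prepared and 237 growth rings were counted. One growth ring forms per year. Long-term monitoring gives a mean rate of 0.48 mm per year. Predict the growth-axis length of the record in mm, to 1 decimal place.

237 years of growth are recorded.
237 years at 0.48 mm/year gives 0.48 × 237 = 113.8 mm.

113.8 mm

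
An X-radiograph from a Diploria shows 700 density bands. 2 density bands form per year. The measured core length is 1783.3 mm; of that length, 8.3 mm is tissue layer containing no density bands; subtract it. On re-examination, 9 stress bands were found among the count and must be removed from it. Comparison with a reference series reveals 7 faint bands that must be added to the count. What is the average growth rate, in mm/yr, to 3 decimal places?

After corrections the count is 700 − 9 + 7 = 698 density bands.
698 density bands at 2 per year is 698 / 2 = 349 years.
Removing the 8.3 mm offcut leaves 1783.3 − 8.3 = 1775.0 mm.
Extension rate ≈ 1775.0 / 349 = 5.086 mm/yr.

5.086 mm/yr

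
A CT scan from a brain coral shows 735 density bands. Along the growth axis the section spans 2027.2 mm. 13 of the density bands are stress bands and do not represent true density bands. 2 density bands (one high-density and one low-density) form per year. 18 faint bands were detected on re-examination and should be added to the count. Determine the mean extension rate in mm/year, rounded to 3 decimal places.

5.479 mm/year

True density band count = 735 − 13 + 18 = 740.
Dividing by 2 density bands per year: 740 / 2 = 370 years.
Mean rate = 2027.2 mm / 370 years ≈ 5.479 mm/year.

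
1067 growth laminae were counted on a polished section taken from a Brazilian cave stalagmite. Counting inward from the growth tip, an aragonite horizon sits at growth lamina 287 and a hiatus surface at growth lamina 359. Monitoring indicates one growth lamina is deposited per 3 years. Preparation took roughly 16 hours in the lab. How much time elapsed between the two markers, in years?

359 − 287 = 72 growth laminae lie between the two events.
Multiplying by 3 years per growth lamina: 72 × 3 = 216 years.

216 years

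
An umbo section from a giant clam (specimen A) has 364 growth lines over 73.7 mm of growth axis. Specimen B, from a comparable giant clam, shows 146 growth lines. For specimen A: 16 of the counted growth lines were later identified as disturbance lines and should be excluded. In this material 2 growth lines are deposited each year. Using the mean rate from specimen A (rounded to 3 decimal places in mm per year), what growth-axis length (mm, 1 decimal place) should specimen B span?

31.0 mm

Specimen A: true growth line count = 364 − 16 = 348.
Specimen A: with 2 growth lines per year, 348 / 2 = 174 years.
A: 73.7 mm over 174 years gives 73.7 / 174 ≈ 0.424 mm/year.
Specimen B: dividing by 2 growth lines per year: 146 / 2 = 73 years. For B, 0.424 mm/year × 73 years = 31.0 mm.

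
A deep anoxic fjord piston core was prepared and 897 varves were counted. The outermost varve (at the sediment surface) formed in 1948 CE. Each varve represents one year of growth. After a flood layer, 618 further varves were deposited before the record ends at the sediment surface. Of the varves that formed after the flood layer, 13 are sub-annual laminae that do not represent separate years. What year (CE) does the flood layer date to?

618 varves formed after the flood layer.
618 − 13 false = 605 true varves after the flood layer.
1948 − 605 = 1343 CE.

1343 CE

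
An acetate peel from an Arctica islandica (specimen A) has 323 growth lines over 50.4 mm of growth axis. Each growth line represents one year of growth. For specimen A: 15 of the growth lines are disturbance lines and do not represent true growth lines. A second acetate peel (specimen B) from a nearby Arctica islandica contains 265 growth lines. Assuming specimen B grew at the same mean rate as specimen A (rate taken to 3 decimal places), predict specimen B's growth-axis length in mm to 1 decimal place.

43.5 mm

Specimen A: true growth line count = 323 − 15 = 308.
A: 50.4 mm over 308 years gives 50.4 / 308 ≈ 0.164 mm/yr.
B's length ≈ 0.164 × 265 = 43.5 mm.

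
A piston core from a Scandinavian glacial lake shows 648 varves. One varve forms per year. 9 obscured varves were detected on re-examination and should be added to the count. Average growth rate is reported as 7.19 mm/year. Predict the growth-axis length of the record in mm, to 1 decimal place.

Adjusted count: 648 + 9 = 657 varves.
Length ≈ 7.19 × 657 = 4723.8 mm.

4723.8 mm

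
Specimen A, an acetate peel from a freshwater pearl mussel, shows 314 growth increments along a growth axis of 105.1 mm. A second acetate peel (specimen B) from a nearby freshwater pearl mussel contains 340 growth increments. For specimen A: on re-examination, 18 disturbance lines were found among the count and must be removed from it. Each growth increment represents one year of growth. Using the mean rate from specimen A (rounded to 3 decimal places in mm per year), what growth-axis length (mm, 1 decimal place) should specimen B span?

120.7 mm

Specimen A: after corrections the count is 314 − 18 = 296 growth increments.
A: Mean rate = 105.1 mm / 296 years ≈ 0.355 mm/yr.
For B, 0.355 mm/year × 340 years = 120.7 mm.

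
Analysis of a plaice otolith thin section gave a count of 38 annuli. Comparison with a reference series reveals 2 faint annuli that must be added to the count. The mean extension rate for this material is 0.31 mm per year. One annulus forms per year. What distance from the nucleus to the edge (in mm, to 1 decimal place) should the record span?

True annulus count = 38 + 2 = 40.
Predicted length = 0.31 mm/year × 40 years = 12.4 mm.

12.4 mm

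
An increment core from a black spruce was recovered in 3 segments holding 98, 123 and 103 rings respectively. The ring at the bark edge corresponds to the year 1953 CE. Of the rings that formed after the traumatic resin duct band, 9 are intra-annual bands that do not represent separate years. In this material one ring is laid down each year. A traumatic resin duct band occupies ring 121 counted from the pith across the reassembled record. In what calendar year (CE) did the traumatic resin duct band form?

Total rings = 98 + 123 + 103 = 324.
Between ring 121 and the bark edge there are 324 − 121 = 203 rings.
Removing the 9 false rings leaves 203 − 9 = 194 true rings beyond the traumatic resin duct band.
Counting back 194 years from 1953 CE places the traumatic resin duct band in 1953 − 194 = 1759 CE.

1759 CE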